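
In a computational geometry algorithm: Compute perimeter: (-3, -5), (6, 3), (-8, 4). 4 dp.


Sides: (-3, -5)->(6, 3): sqrt(145) = 12.041595, (6, 3)->(-8, 4): sqrt(197) = 14.035669, (-8, 4)->(-3, -5): sqrt(106) = 10.29563
Sum = 36.372894
Perimeter = 36.3729

36.3729


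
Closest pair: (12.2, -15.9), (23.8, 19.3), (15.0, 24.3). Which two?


d(P0,P1) = 37.0621, d(P0,P2) = 40.2974, d(P1,P2) = 10.1213
Closest: P1 and P2

Closest pair: (23.8, 19.3) and (15.0, 24.3), distance = 10.1213


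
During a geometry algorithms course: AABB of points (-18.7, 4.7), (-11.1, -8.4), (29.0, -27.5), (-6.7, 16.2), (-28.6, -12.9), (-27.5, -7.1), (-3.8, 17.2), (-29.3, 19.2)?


x range: [-29.3, 29]
y range: [-27.5, 19.2]
Bounding box: (-29.3,-27.5) to (29,19.2)

(-29.3,-27.5) to (29,19.2)


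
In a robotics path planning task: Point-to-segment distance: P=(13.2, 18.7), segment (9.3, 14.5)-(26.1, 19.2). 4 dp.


Project P onto AB: t = 0.2802 (clamped to [0,1])
Closest point on segment: (14.0066, 15.8167)
Distance: 2.994

2.994


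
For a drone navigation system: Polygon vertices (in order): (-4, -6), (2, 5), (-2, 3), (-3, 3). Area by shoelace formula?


Shoelace sum: ((-4)*5 - 2*(-6)) + (2*3 - (-2)*5) + ((-2)*3 - (-3)*3) + ((-3)*(-6) - (-4)*3)
= 41
Area = |41|/2 = 20.5

20.5


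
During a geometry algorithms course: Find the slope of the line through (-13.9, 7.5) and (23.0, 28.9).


slope = (y2-y1)/(x2-x1) = (28.9-7.5)/(23-(-13.9)) = 21.4/36.9 = 0.5799

0.5799


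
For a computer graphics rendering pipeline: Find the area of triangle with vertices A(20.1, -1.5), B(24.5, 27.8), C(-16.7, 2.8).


Area = |x_A(y_B-y_C) + x_B(y_C-y_A) + x_C(y_A-y_B)|/2
= |502.5 + 105.35 + 489.31|/2
= 1097.16/2 = 548.58

548.58


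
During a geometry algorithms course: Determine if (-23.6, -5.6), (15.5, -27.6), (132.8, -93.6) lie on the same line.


Cross product: (15.5-(-23.6))*((-93.6)-(-5.6)) - ((-27.6)-(-5.6))*(132.8-(-23.6))
= 0

Yes, collinear


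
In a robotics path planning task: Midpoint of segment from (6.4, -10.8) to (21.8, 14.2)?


M = ((6.4+21.8)/2, ((-10.8)+14.2)/2)
= (14.1, 1.7)

(14.1, 1.7)


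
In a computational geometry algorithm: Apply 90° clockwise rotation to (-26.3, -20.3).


90° CW: (x,y) -> (y, -x)
(-26.3,-20.3) -> (-20.3, 26.3)

(-20.3, 26.3)


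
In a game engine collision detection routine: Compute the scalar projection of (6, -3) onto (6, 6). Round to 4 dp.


u.v = 18, |v| = sqrt(72) = 8.4853
Scalar projection = u.v / |v| = 18 / sqrt(72) = 2.1213

2.1213


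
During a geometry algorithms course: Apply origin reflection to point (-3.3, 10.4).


Reflection over origin: (x,y) -> (-x,-y)
(-3.3, 10.4) -> (3.3, -10.4)

(3.3, -10.4)


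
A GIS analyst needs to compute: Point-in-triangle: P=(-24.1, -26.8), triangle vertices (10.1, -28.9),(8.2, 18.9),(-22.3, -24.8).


Cross products: AB x AP = 1630.77, BC x BP = -17.66, CA x CP = -72.18
All same sign? no

No, outside


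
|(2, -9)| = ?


|u| = sqrt(2^2 + (-9)^2) = sqrt(85) = 9.2195

9.2195


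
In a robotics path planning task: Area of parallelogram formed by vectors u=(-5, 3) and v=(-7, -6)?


|u x v| = |(-5)*(-6) - 3*(-7)|
= |30 - (-21)| = 51

51


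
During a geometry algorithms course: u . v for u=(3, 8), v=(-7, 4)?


u . v = u_x*v_x + u_y*v_y = 3*(-7) + 8*4
= (-21) + 32 = 11

11


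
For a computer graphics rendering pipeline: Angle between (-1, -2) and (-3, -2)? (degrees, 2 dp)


u.v = 7, |u| = sqrt(5) = 2.2361, |v| = sqrt(13) = 3.6056
cos(theta) = u.v/(|u||v|) = 7/sqrt(65) = 0.868243
theta = acos(0.868243) = 29.74 degrees

29.74 degrees


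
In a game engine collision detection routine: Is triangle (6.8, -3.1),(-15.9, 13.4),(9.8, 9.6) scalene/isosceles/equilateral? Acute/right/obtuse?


Side lengths squared: AB^2=787.54, BC^2=674.93, CA^2=170.29
Sorted: [170.29, 674.93, 787.54]
By sides: Scalene, By angles: Acute

Scalene, Acute


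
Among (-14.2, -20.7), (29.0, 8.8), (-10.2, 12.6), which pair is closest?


d(P0,P1) = 52.3115, d(P0,P2) = 33.5394, d(P1,P2) = 39.3838
Closest: P0 and P2

Closest pair: (-14.2, -20.7) and (-10.2, 12.6), distance = 33.5394


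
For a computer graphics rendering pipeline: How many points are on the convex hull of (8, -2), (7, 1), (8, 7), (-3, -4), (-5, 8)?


Convex hull vertices (CCW): (-5, 8), (-3, -4), (8, -2), (8, 7)
Count = 4

4


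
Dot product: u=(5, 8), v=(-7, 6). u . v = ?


u . v = u_x*v_x + u_y*v_y = 5*(-7) + 8*6
= (-35) + 48 = 13

13


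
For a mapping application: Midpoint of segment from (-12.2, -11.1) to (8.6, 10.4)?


M = (((-12.2)+8.6)/2, ((-11.1)+10.4)/2)
= (-1.8, -0.35)

(-1.8, -0.35)


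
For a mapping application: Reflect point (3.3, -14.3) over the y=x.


Reflection over y=x: (x,y) -> (y,x)
(3.3, -14.3) -> (-14.3, 3.3)

(-14.3, 3.3)


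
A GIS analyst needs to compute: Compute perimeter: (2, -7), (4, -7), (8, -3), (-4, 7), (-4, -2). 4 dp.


Sides: (2, -7)->(4, -7): sqrt(4) = 2, (4, -7)->(8, -3): sqrt(32) = 5.656854, (8, -3)->(-4, 7): sqrt(244) = 15.620499, (-4, 7)->(-4, -2): sqrt(81) = 9, (-4, -2)->(2, -7): sqrt(61) = 7.81025
Sum = 40.087603
Perimeter = 40.0876

40.0876


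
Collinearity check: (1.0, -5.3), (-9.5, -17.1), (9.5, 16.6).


Cross product: ((-9.5)-1)*(16.6-(-5.3)) - ((-17.1)-(-5.3))*(9.5-1)
= -129.65

No, not collinear


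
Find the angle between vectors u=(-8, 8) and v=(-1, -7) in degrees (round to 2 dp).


u.v = -48, |u| = sqrt(128) = 11.3137, |v| = sqrt(50) = 7.0711
cos(theta) = u.v/(|u||v|) = -48/sqrt(6400) = -0.6
theta = acos(-0.6) = 126.87 degrees

126.87 degrees


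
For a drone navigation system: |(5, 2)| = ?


|u| = sqrt(5^2 + 2^2) = sqrt(29) = 5.3852

5.3852


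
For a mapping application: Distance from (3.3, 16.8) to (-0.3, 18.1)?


dx=-3.6, dy=1.3
d^2 = (-3.6)^2 + 1.3^2 = 14.65
d = sqrt(14.65) = 3.8275

3.8275


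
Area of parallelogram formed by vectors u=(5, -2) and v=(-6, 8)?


|u x v| = |5*8 - (-2)*(-6)|
= |40 - 12| = 28

28


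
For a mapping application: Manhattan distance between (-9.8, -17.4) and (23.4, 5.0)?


|(-9.8)-23.4| + |(-17.4)-5| = 33.2 + 22.4 = 55.6

55.6


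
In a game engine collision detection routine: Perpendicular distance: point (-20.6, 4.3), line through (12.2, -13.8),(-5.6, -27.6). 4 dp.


|cross product| = 774.82
|line direction| = sqrt(507.28) = 22.5229
Distance = 774.82/sqrt(507.28) = 34.4015

34.4015


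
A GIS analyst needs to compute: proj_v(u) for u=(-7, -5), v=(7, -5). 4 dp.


u.v = -24, |v| = sqrt(74) = 8.6023
Scalar projection = u.v / |v| = -24 / sqrt(74) = -2.7899

-2.7899


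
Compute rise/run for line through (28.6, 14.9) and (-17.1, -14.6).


slope = (y2-y1)/(x2-x1) = ((-14.6)-14.9)/((-17.1)-28.6) = (-29.5)/(-45.7) = 0.6455

0.6455


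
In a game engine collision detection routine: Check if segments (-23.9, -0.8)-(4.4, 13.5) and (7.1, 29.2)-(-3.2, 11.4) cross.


Cross products: d1=-242.8, d2=113.65, d3=405.7, d4=49.25
d1*d2 < 0 and d3*d4 < 0? no

No, they don't intersect


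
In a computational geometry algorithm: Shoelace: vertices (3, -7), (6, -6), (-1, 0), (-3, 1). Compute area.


Shoelace sum: (3*(-6) - 6*(-7)) + (6*0 - (-1)*(-6)) + ((-1)*1 - (-3)*0) + ((-3)*(-7) - 3*1)
= 35
Area = |35|/2 = 17.5

17.5


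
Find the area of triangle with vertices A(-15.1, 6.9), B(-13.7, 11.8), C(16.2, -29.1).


Area = |x_A(y_B-y_C) + x_B(y_C-y_A) + x_C(y_A-y_B)|/2
= |(-617.59) + 493.2 + (-79.38)|/2
= 203.77/2 = 101.885

101.885


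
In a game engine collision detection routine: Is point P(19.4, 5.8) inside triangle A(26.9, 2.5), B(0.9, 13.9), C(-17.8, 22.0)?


Cross products: AB x AP = -0.3, BC x BP = 1.62, CA x CP = 1.26
All same sign? no

No, outside


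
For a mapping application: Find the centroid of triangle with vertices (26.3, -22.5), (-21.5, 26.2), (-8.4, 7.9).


Centroid = ((x_A+x_B+x_C)/3, (y_A+y_B+y_C)/3)
= ((26.3+(-21.5)+(-8.4))/3, ((-22.5)+26.2+7.9)/3)
= (-1.2, 3.8667)

(-1.2, 3.8667)


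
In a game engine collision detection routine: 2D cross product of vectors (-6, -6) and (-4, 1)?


u x v = u_x*v_y - u_y*v_x = (-6)*1 - (-6)*(-4)
= (-6) - 24 = -30

-30


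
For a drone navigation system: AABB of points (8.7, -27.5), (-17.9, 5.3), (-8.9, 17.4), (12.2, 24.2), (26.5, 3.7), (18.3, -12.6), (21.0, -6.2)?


x range: [-17.9, 26.5]
y range: [-27.5, 24.2]
Bounding box: (-17.9,-27.5) to (26.5,24.2)

(-17.9,-27.5) to (26.5,24.2)


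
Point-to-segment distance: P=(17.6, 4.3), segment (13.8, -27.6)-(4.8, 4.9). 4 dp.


Project P onto AB: t = 0.8816 (clamped to [0,1])
Closest point on segment: (5.866, 1.0506)
Distance: 12.1756

12.1756


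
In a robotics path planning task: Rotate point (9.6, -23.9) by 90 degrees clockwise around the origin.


90° CW: (x,y) -> (y, -x)
(9.6,-23.9) -> (-23.9, -9.6)

(-23.9, -9.6)


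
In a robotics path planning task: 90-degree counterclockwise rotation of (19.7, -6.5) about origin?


90° CCW: (x,y) -> (-y, x)
(19.7,-6.5) -> (6.5, 19.7)

(6.5, 19.7)


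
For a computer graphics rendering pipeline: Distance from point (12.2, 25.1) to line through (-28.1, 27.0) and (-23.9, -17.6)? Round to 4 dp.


|cross product| = 1789.4
|line direction| = sqrt(2006.8) = 44.7973
Distance = 1789.4/sqrt(2006.8) = 39.9444

39.9444


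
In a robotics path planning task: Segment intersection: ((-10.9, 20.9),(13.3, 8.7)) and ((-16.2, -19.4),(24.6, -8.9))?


Cross products: d1=1588.59, d2=836.73, d3=-1039.92, d4=-288.06
d1*d2 < 0 and d3*d4 < 0? no

No, they don't intersect


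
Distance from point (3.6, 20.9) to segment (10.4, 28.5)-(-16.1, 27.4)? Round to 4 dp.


Project P onto AB: t = 0.268 (clamped to [0,1])
Closest point on segment: (3.2968, 28.2051)
Distance: 7.3114

7.3114


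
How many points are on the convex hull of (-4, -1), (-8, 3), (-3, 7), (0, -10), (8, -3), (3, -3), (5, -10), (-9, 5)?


Convex hull vertices (CCW): (-9, 5), (-8, 3), (0, -10), (5, -10), (8, -3), (-3, 7)
Count = 6

6


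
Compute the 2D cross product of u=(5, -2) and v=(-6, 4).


u x v = u_x*v_y - u_y*v_x = 5*4 - (-2)*(-6)
= 20 - 12 = 8

8


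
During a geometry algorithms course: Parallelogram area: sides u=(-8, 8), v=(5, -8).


|u x v| = |(-8)*(-8) - 8*5|
= |64 - 40| = 24

24


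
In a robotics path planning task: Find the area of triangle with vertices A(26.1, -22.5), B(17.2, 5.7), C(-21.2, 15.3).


Area = |x_A(y_B-y_C) + x_B(y_C-y_A) + x_C(y_A-y_B)|/2
= |(-250.56) + 650.16 + 597.84|/2
= 997.44/2 = 498.72

498.72


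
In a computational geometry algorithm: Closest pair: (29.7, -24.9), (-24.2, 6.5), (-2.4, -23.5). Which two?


d(P0,P1) = 62.3792, d(P0,P2) = 32.1305, d(P1,P2) = 37.0842
Closest: P0 and P2

Closest pair: (29.7, -24.9) and (-2.4, -23.5), distance = 32.1305


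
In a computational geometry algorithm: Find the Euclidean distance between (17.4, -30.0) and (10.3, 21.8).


dx=-7.1, dy=51.8
d^2 = (-7.1)^2 + 51.8^2 = 2733.65
d = sqrt(2733.65) = 52.2843

52.2843


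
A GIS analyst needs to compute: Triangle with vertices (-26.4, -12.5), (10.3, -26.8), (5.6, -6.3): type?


Side lengths squared: AB^2=1551.38, BC^2=442.34, CA^2=1062.44
Sorted: [442.34, 1062.44, 1551.38]
By sides: Scalene, By angles: Obtuse

Scalene, Obtuse


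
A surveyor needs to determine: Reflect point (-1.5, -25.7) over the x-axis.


Reflection over x-axis: (x,y) -> (x,-y)
(-1.5, -25.7) -> (-1.5, 25.7)

(-1.5, 25.7)


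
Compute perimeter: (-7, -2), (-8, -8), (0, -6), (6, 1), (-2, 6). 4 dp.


Sides: (-7, -2)->(-8, -8): sqrt(37) = 6.082763, (-8, -8)->(0, -6): sqrt(68) = 8.246211, (0, -6)->(6, 1): sqrt(85) = 9.219544, (6, 1)->(-2, 6): sqrt(89) = 9.433981, (-2, 6)->(-7, -2): sqrt(89) = 9.433981
Sum = 42.41648
Perimeter = 42.4165

42.4165


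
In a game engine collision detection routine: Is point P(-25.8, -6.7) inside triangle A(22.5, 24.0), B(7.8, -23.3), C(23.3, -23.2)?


Cross products: AB x AP = -1833.3, BC x BP = 260.66, CA x CP = 2304.32
All same sign? no

No, outside


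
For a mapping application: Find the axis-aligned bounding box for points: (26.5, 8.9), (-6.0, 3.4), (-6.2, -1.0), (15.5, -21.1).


x range: [-6.2, 26.5]
y range: [-21.1, 8.9]
Bounding box: (-6.2,-21.1) to (26.5,8.9)

(-6.2,-21.1) to (26.5,8.9)


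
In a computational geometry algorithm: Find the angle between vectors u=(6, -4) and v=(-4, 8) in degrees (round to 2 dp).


u.v = -56, |u| = sqrt(52) = 7.2111, |v| = sqrt(80) = 8.9443
cos(theta) = u.v/(|u||v|) = -56/sqrt(4160) = -0.868243
theta = acos(-0.868243) = 150.26 degrees

150.26 degrees


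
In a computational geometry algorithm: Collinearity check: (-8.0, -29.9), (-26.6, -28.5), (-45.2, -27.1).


Cross product: ((-26.6)-(-8))*((-27.1)-(-29.9)) - ((-28.5)-(-29.9))*((-45.2)-(-8))
= 0

Yes, collinear


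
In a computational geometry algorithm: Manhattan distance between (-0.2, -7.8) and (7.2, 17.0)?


|(-0.2)-7.2| + |(-7.8)-17| = 7.4 + 24.8 = 32.2

32.2


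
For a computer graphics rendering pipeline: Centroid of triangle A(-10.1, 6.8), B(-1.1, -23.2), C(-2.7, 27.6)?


Centroid = ((x_A+x_B+x_C)/3, (y_A+y_B+y_C)/3)
= (((-10.1)+(-1.1)+(-2.7))/3, (6.8+(-23.2)+27.6)/3)
= (-4.6333, 3.7333)

(-4.6333, 3.7333)


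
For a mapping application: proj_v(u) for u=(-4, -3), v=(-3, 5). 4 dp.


u.v = -3, |v| = sqrt(34) = 5.831
Scalar projection = u.v / |v| = -3 / sqrt(34) = -0.5145

-0.5145


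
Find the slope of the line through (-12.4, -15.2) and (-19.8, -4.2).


slope = (y2-y1)/(x2-x1) = ((-4.2)-(-15.2))/((-19.8)-(-12.4)) = 11/(-7.4) = -1.4865

-1.4865


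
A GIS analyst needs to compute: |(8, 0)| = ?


|u| = sqrt(8^2 + 0^2) = sqrt(64) = 8

8


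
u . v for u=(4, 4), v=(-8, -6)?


u . v = u_x*v_x + u_y*v_y = 4*(-8) + 4*(-6)
= (-32) + (-24) = -56

-56


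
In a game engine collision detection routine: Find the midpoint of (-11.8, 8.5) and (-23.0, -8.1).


M = (((-11.8)+(-23))/2, (8.5+(-8.1))/2)
= (-17.4, 0.2)

(-17.4, 0.2)


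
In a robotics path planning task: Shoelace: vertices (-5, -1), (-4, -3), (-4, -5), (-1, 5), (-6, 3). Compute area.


Shoelace sum: ((-5)*(-3) - (-4)*(-1)) + ((-4)*(-5) - (-4)*(-3)) + ((-4)*5 - (-1)*(-5)) + ((-1)*3 - (-6)*5) + ((-6)*(-1) - (-5)*3)
= 42
Area = |42|/2 = 21

21


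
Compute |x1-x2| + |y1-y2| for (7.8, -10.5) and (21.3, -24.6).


|7.8-21.3| + |(-10.5)-(-24.6)| = 13.5 + 14.1 = 27.6

27.6


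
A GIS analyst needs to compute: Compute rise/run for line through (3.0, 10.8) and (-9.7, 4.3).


slope = (y2-y1)/(x2-x1) = (4.3-10.8)/((-9.7)-3) = (-6.5)/(-12.7) = 0.5118

0.5118


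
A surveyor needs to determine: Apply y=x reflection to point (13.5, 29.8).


Reflection over y=x: (x,y) -> (y,x)
(13.5, 29.8) -> (29.8, 13.5)

(29.8, 13.5)


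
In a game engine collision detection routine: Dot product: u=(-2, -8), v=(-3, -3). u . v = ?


u . v = u_x*v_x + u_y*v_y = (-2)*(-3) + (-8)*(-3)
= 6 + 24 = 30

30


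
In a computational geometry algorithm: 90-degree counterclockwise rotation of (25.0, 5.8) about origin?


90° CCW: (x,y) -> (-y, x)
(25,5.8) -> (-5.8, 25)

(-5.8, 25)


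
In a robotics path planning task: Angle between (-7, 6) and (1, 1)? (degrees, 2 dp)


u.v = -1, |u| = sqrt(85) = 9.2195, |v| = sqrt(2) = 1.4142
cos(theta) = u.v/(|u||v|) = -1/sqrt(170) = -0.076696
theta = acos(-0.076696) = 94.4 degrees

94.4 degrees


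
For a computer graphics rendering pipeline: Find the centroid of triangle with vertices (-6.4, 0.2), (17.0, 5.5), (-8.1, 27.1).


Centroid = ((x_A+x_B+x_C)/3, (y_A+y_B+y_C)/3)
= (((-6.4)+17+(-8.1))/3, (0.2+5.5+27.1)/3)
= (0.8333, 10.9333)

(0.8333, 10.9333)


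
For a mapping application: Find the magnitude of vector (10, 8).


|u| = sqrt(10^2 + 8^2) = sqrt(164) = 12.8062

12.8062


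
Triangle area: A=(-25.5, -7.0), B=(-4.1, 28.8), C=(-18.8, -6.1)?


Area = |x_A(y_B-y_C) + x_B(y_C-y_A) + x_C(y_A-y_B)|/2
= |(-889.95) + (-3.69) + 673.04|/2
= 220.6/2 = 110.3

110.3


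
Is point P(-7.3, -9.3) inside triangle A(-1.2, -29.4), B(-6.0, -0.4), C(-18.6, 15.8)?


Cross products: AB x AP = 80.42, BC x BP = 133.2, CA x CP = 74.02
All same sign? yes

Yes, inside


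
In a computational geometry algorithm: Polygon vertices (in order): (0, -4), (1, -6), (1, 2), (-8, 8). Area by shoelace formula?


Shoelace sum: (0*(-6) - 1*(-4)) + (1*2 - 1*(-6)) + (1*8 - (-8)*2) + ((-8)*(-4) - 0*8)
= 68
Area = |68|/2 = 34

34


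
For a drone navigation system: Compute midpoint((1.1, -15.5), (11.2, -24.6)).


M = ((1.1+11.2)/2, ((-15.5)+(-24.6))/2)
= (6.15, -20.05)

(6.15, -20.05)


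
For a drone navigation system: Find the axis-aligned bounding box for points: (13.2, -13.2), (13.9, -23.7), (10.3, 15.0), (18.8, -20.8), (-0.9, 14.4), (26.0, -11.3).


x range: [-0.9, 26]
y range: [-23.7, 15]
Bounding box: (-0.9,-23.7) to (26,15)

(-0.9,-23.7) to (26,15)


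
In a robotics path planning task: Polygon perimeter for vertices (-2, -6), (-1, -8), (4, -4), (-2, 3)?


Sides: (-2, -6)->(-1, -8): sqrt(5) = 2.236068, (-1, -8)->(4, -4): sqrt(41) = 6.403124, (4, -4)->(-2, 3): sqrt(85) = 9.219544, (-2, 3)->(-2, -6): sqrt(81) = 9
Sum = 26.858736
Perimeter = 26.8587

26.8587


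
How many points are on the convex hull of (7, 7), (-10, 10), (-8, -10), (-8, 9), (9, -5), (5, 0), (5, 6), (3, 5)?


Convex hull vertices (CCW): (-10, 10), (-8, -10), (9, -5), (7, 7)
Count = 4

4


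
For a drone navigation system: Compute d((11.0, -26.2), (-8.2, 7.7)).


dx=-19.2, dy=33.9
d^2 = (-19.2)^2 + 33.9^2 = 1517.85
d = sqrt(1517.85) = 38.9596

38.9596


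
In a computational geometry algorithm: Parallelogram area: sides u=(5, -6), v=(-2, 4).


|u x v| = |5*4 - (-6)*(-2)|
= |20 - 12| = 8

8


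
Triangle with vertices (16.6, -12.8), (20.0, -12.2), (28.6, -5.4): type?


Side lengths squared: AB^2=11.92, BC^2=120.2, CA^2=198.76
Sorted: [11.92, 120.2, 198.76]
By sides: Scalene, By angles: Obtuse

Scalene, Obtuse


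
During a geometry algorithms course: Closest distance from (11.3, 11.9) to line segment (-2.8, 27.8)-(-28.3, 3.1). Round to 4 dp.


Project P onto AB: t = 0.0263 (clamped to [0,1])
Closest point on segment: (-3.4713, 27.1497)
Distance: 21.2308

21.2308


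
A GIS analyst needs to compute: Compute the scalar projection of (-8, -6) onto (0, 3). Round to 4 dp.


u.v = -18, |v| = sqrt(9) = 3
Scalar projection = u.v / |v| = -18 / sqrt(9) = -6

-6


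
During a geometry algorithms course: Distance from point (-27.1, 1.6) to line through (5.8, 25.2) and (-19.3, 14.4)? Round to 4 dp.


|cross product| = 237.04
|line direction| = sqrt(746.65) = 27.3249
Distance = 237.04/sqrt(746.65) = 8.6749

8.6749


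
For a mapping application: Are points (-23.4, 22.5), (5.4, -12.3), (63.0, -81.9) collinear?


Cross product: (5.4-(-23.4))*((-81.9)-22.5) - ((-12.3)-22.5)*(63-(-23.4))
= 0

Yes, collinear


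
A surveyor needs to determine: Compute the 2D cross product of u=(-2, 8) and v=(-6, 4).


u x v = u_x*v_y - u_y*v_x = (-2)*4 - 8*(-6)
= (-8) - (-48) = 40

40


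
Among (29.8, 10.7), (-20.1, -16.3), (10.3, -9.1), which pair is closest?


d(P0,P1) = 56.7363, d(P0,P2) = 27.7901, d(P1,P2) = 31.241
Closest: P0 and P2

Closest pair: (29.8, 10.7) and (10.3, -9.1), distance = 27.7901


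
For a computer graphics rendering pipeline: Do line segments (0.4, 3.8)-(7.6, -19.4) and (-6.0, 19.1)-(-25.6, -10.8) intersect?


Cross products: d1=491.24, d2=1161.24, d3=-38.32, d4=-708.32
d1*d2 < 0 and d3*d4 < 0? no

No, they don't intersect


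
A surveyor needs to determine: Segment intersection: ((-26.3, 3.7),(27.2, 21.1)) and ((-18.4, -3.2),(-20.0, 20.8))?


Cross products: d1=178.56, d2=-1133.28, d3=-506.61, d4=805.23
d1*d2 < 0 and d3*d4 < 0? yes

Yes, they intersect


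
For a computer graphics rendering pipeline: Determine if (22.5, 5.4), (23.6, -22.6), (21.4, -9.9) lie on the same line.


Cross product: (23.6-22.5)*((-9.9)-5.4) - ((-22.6)-5.4)*(21.4-22.5)
= -47.63

No, not collinear


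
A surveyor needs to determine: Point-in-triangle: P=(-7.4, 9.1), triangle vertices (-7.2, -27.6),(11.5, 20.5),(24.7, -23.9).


Cross products: AB x AP = 695.91, BC x BP = -989.64, CA x CP = -1171.47
All same sign? no

No, outside


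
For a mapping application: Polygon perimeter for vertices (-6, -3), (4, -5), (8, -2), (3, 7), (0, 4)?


Sides: (-6, -3)->(4, -5): sqrt(104) = 10.198039, (4, -5)->(8, -2): sqrt(25) = 5, (8, -2)->(3, 7): sqrt(106) = 10.29563, (3, 7)->(0, 4): sqrt(18) = 4.242641, (0, 4)->(-6, -3): sqrt(85) = 9.219544
Sum = 38.955854
Perimeter = 38.9559

38.9559


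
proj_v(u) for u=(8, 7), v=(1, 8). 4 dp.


u.v = 64, |v| = sqrt(65) = 8.0623
Scalar projection = u.v / |v| = 64 / sqrt(65) = 7.9382

7.9382


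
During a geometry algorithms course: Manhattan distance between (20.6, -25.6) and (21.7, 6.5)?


|20.6-21.7| + |(-25.6)-6.5| = 1.1 + 32.1 = 33.2

33.2


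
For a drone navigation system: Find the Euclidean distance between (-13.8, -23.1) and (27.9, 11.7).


dx=41.7, dy=34.8
d^2 = 41.7^2 + 34.8^2 = 2949.93
d = sqrt(2949.93) = 54.3133

54.3133


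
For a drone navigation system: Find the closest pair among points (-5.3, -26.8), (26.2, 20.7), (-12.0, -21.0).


d(P0,P1) = 56.9956, d(P0,P2) = 8.8617, d(P1,P2) = 56.552
Closest: P0 and P2

Closest pair: (-5.3, -26.8) and (-12.0, -21.0), distance = 8.8617


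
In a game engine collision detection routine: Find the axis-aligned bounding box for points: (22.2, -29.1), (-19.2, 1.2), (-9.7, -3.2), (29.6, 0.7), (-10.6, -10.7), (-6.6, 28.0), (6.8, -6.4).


x range: [-19.2, 29.6]
y range: [-29.1, 28]
Bounding box: (-19.2,-29.1) to (29.6,28)

(-19.2,-29.1) to (29.6,28)


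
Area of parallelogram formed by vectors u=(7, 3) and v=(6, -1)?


|u x v| = |7*(-1) - 3*6|
= |(-7) - 18| = 25

25


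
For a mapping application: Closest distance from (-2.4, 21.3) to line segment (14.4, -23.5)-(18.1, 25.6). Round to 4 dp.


Project P onto AB: t = 0.8816 (clamped to [0,1])
Closest point on segment: (17.662, 19.7882)
Distance: 20.1189

20.1189


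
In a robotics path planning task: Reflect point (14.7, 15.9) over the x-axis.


Reflection over x-axis: (x,y) -> (x,-y)
(14.7, 15.9) -> (14.7, -15.9)

(14.7, -15.9)


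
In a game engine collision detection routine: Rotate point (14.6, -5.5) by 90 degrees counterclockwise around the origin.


90° CCW: (x,y) -> (-y, x)
(14.6,-5.5) -> (5.5, 14.6)

(5.5, 14.6)


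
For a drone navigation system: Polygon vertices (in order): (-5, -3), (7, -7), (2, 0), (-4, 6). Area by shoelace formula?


Shoelace sum: ((-5)*(-7) - 7*(-3)) + (7*0 - 2*(-7)) + (2*6 - (-4)*0) + ((-4)*(-3) - (-5)*6)
= 124
Area = |124|/2 = 62

62


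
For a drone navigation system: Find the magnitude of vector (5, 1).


|u| = sqrt(5^2 + 1^2) = sqrt(26) = 5.099

5.099


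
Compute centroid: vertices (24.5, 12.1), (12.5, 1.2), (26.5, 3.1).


Centroid = ((x_A+x_B+x_C)/3, (y_A+y_B+y_C)/3)
= ((24.5+12.5+26.5)/3, (12.1+1.2+3.1)/3)
= (21.1667, 5.4667)

(21.1667, 5.4667)


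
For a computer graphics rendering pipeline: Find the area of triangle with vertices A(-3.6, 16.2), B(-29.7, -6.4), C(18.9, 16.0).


Area = |x_A(y_B-y_C) + x_B(y_C-y_A) + x_C(y_A-y_B)|/2
= |80.64 + 5.94 + 427.14|/2
= 513.72/2 = 256.86

256.86


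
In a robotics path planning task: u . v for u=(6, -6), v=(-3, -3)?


u . v = u_x*v_x + u_y*v_y = 6*(-3) + (-6)*(-3)
= (-18) + 18 = 0

0


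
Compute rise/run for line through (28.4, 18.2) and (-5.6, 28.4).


slope = (y2-y1)/(x2-x1) = (28.4-18.2)/((-5.6)-28.4) = 10.2/(-34) = -0.3

-0.3


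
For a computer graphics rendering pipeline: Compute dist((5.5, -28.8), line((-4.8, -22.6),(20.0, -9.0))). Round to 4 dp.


|cross product| = 293.84
|line direction| = sqrt(800) = 28.2843
Distance = 293.84/sqrt(800) = 10.3888

10.3888


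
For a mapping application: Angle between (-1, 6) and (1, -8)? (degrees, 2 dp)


u.v = -49, |u| = sqrt(37) = 6.0828, |v| = sqrt(65) = 8.0623
cos(theta) = u.v/(|u||v|) = -49/sqrt(2405) = -0.999168
theta = acos(-0.999168) = 177.66 degrees

177.66 degrees


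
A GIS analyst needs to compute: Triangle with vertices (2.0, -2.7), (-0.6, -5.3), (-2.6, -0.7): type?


Side lengths squared: AB^2=13.52, BC^2=25.16, CA^2=25.16
Sorted: [13.52, 25.16, 25.16]
By sides: Isosceles, By angles: Acute

Isosceles, Acute


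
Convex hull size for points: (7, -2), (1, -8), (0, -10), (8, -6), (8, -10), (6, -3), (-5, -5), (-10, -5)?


Convex hull vertices (CCW): (-10, -5), (0, -10), (8, -10), (8, -6), (7, -2)
Count = 5

5


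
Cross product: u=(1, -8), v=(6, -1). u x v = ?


u x v = u_x*v_y - u_y*v_x = 1*(-1) - (-8)*6
= (-1) - (-48) = 47

47


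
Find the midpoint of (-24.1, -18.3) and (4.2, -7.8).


M = (((-24.1)+4.2)/2, ((-18.3)+(-7.8))/2)
= (-9.95, -13.05)

(-9.95, -13.05)


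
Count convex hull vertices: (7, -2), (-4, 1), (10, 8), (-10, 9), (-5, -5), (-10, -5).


Convex hull vertices (CCW): (-10, -5), (-5, -5), (7, -2), (10, 8), (-10, 9)
Count = 5

5


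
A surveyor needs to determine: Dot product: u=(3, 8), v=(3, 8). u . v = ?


u . v = u_x*v_x + u_y*v_y = 3*3 + 8*8
= 9 + 64 = 73

73


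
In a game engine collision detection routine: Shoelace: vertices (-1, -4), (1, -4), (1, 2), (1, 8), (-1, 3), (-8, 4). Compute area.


Shoelace sum: ((-1)*(-4) - 1*(-4)) + (1*2 - 1*(-4)) + (1*8 - 1*2) + (1*3 - (-1)*8) + ((-1)*4 - (-8)*3) + ((-8)*(-4) - (-1)*4)
= 87
Area = |87|/2 = 43.5

43.5


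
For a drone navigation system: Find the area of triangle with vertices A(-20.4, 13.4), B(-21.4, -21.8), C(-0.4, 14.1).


Area = |x_A(y_B-y_C) + x_B(y_C-y_A) + x_C(y_A-y_B)|/2
= |732.36 + (-14.98) + (-14.08)|/2
= 703.3/2 = 351.65

351.65


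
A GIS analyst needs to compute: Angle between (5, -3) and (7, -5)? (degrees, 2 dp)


u.v = 50, |u| = sqrt(34) = 5.831, |v| = sqrt(74) = 8.6023
cos(theta) = u.v/(|u||v|) = 50/sqrt(2516) = 0.996815
theta = acos(0.996815) = 4.57 degrees

4.57 degrees


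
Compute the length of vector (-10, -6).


|u| = sqrt((-10)^2 + (-6)^2) = sqrt(136) = 11.6619

11.6619


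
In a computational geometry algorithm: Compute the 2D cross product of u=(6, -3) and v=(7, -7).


u x v = u_x*v_y - u_y*v_x = 6*(-7) - (-3)*7
= (-42) - (-21) = -21

-21


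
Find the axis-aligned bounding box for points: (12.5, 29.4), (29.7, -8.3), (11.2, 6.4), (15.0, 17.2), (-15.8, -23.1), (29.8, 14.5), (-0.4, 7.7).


x range: [-15.8, 29.8]
y range: [-23.1, 29.4]
Bounding box: (-15.8,-23.1) to (29.8,29.4)

(-15.8,-23.1) to (29.8,29.4)


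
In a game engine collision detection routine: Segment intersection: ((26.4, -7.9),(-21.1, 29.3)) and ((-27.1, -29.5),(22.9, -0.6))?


Cross products: d1=-466.15, d2=2766.6, d3=3016.2, d4=-216.55
d1*d2 < 0 and d3*d4 < 0? yes

Yes, they intersect


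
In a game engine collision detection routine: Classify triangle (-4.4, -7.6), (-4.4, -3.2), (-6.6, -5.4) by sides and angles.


Side lengths squared: AB^2=19.36, BC^2=9.68, CA^2=9.68
Sorted: [9.68, 9.68, 19.36]
By sides: Isosceles, By angles: Right

Isosceles, Right


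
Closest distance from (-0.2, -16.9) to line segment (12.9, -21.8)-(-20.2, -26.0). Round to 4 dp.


Project P onto AB: t = 0.371 (clamped to [0,1])
Closest point on segment: (0.6195, -23.3583)
Distance: 6.51

6.51


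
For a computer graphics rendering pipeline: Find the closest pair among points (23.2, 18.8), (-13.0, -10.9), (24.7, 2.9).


d(P0,P1) = 46.8245, d(P0,P2) = 15.9706, d(P1,P2) = 40.1464
Closest: P0 and P2

Closest pair: (23.2, 18.8) and (24.7, 2.9), distance = 15.9706


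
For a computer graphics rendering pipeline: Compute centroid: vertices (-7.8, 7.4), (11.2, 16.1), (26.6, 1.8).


Centroid = ((x_A+x_B+x_C)/3, (y_A+y_B+y_C)/3)
= (((-7.8)+11.2+26.6)/3, (7.4+16.1+1.8)/3)
= (10, 8.4333)

(10, 8.4333)


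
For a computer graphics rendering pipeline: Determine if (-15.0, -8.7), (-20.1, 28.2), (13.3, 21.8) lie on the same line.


Cross product: ((-20.1)-(-15))*(21.8-(-8.7)) - (28.2-(-8.7))*(13.3-(-15))
= -1199.82

No, not collinear


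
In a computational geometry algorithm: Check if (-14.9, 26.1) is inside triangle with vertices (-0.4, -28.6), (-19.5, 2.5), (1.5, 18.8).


Cross products: AB x AP = -593.82, BC x BP = 420.62, CA x CP = -791.23
All same sign? no

No, outside


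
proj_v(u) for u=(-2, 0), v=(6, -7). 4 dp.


u.v = -12, |v| = sqrt(85) = 9.2195
Scalar projection = u.v / |v| = -12 / sqrt(85) = -1.3016

-1.3016


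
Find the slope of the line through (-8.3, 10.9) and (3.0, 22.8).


slope = (y2-y1)/(x2-x1) = (22.8-10.9)/(3-(-8.3)) = 11.9/11.3 = 1.0531

1.0531


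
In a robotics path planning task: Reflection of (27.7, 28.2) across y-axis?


Reflection over y-axis: (x,y) -> (-x,y)
(27.7, 28.2) -> (-27.7, 28.2)

(-27.7, 28.2)


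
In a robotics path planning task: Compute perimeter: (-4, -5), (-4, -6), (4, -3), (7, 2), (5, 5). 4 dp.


Sides: (-4, -5)->(-4, -6): sqrt(1) = 1, (-4, -6)->(4, -3): sqrt(73) = 8.544004, (4, -3)->(7, 2): sqrt(34) = 5.830952, (7, 2)->(5, 5): sqrt(13) = 3.605551, (5, 5)->(-4, -5): sqrt(181) = 13.453624
Sum = 32.434131
Perimeter = 32.4341

32.4341


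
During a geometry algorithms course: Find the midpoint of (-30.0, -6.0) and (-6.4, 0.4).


M = (((-30)+(-6.4))/2, ((-6)+0.4)/2)
= (-18.2, -2.8)

(-18.2, -2.8)


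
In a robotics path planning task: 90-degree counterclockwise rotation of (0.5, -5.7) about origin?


90° CCW: (x,y) -> (-y, x)
(0.5,-5.7) -> (5.7, 0.5)

(5.7, 0.5)


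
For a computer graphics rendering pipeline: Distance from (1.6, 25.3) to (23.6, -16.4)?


dx=22, dy=-41.7
d^2 = 22^2 + (-41.7)^2 = 2222.89
d = sqrt(2222.89) = 47.1475

47.1475


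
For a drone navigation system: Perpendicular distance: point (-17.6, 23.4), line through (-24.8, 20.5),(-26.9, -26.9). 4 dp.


|cross product| = 335.19
|line direction| = sqrt(2251.17) = 47.4465
Distance = 335.19/sqrt(2251.17) = 7.0646

7.0646


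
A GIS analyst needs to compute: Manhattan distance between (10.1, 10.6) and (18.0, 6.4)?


|10.1-18| + |10.6-6.4| = 7.9 + 4.2 = 12.1

12.1


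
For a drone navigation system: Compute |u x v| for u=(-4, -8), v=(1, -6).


|u x v| = |(-4)*(-6) - (-8)*1|
= |24 - (-8)| = 32

32


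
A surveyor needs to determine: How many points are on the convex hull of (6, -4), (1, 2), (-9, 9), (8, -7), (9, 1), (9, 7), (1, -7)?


Convex hull vertices (CCW): (-9, 9), (1, -7), (8, -7), (9, 1), (9, 7)
Count = 5

5


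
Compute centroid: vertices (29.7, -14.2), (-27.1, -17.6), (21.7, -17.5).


Centroid = ((x_A+x_B+x_C)/3, (y_A+y_B+y_C)/3)
= ((29.7+(-27.1)+21.7)/3, ((-14.2)+(-17.6)+(-17.5))/3)
= (8.1, -16.4333)

(8.1, -16.4333)


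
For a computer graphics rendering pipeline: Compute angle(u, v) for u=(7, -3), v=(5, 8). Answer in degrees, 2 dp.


u.v = 11, |u| = sqrt(58) = 7.6158, |v| = sqrt(89) = 9.434
cos(theta) = u.v/(|u||v|) = 11/sqrt(5162) = 0.153103
theta = acos(0.153103) = 81.19 degrees

81.19 degrees


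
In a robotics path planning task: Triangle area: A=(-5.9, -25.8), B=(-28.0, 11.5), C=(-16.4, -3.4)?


Area = |x_A(y_B-y_C) + x_B(y_C-y_A) + x_C(y_A-y_B)|/2
= |(-87.91) + (-627.2) + 611.72|/2
= 103.39/2 = 51.695

51.695


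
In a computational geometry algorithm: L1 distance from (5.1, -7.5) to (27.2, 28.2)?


|5.1-27.2| + |(-7.5)-28.2| = 22.1 + 35.7 = 57.8

57.8


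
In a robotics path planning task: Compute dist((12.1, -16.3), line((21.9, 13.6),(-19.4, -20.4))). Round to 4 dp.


|cross product| = 901.67
|line direction| = sqrt(2861.69) = 53.4948
Distance = 901.67/sqrt(2861.69) = 16.8553

16.8553


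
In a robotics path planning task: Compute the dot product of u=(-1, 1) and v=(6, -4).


u . v = u_x*v_x + u_y*v_y = (-1)*6 + 1*(-4)
= (-6) + (-4) = -10

-10


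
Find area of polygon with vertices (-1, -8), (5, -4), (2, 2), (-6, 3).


Shoelace sum: ((-1)*(-4) - 5*(-8)) + (5*2 - 2*(-4)) + (2*3 - (-6)*2) + ((-6)*(-8) - (-1)*3)
= 131
Area = |131|/2 = 65.5

65.5


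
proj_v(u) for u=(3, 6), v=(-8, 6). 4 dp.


u.v = 12, |v| = sqrt(100) = 10
Scalar projection = u.v / |v| = 12 / sqrt(100) = 1.2

1.2


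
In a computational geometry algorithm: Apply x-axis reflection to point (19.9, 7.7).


Reflection over x-axis: (x,y) -> (x,-y)
(19.9, 7.7) -> (19.9, -7.7)

(19.9, -7.7)


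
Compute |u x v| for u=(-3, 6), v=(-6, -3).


|u x v| = |(-3)*(-3) - 6*(-6)|
= |9 - (-36)| = 45

45


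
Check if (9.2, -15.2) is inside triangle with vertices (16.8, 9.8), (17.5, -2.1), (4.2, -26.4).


Cross products: AB x AP = -107.94, BC x BP = -27.46, CA x CP = -39.88
All same sign? yes

Yes, inside


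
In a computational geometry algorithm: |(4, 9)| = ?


|u| = sqrt(4^2 + 9^2) = sqrt(97) = 9.8489

9.8489


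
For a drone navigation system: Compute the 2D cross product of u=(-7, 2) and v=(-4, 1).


u x v = u_x*v_y - u_y*v_x = (-7)*1 - 2*(-4)
= (-7) - (-8) = 1

1


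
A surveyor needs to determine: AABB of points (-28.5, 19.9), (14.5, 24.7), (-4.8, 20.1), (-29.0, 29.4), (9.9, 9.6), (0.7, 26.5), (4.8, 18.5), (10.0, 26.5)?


x range: [-29, 14.5]
y range: [9.6, 29.4]
Bounding box: (-29,9.6) to (14.5,29.4)

(-29,9.6) to (14.5,29.4)


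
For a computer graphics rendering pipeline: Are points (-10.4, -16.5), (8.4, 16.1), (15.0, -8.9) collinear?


Cross product: (8.4-(-10.4))*((-8.9)-(-16.5)) - (16.1-(-16.5))*(15-(-10.4))
= -685.16

No, not collinear


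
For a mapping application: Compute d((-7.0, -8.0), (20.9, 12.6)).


dx=27.9, dy=20.6
d^2 = 27.9^2 + 20.6^2 = 1202.77
d = sqrt(1202.77) = 34.681

34.681


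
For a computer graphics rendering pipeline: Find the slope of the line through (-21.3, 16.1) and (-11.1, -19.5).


slope = (y2-y1)/(x2-x1) = ((-19.5)-16.1)/((-11.1)-(-21.3)) = (-35.6)/10.2 = -3.4902

-3.4902


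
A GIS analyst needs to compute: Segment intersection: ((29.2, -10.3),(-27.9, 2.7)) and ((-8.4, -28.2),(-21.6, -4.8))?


Cross products: d1=-1116.12, d2=48.42, d3=1510.89, d4=346.35
d1*d2 < 0 and d3*d4 < 0? no

No, they don't intersect


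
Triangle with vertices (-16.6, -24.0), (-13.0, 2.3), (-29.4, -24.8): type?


Side lengths squared: AB^2=704.65, BC^2=1003.37, CA^2=164.48
Sorted: [164.48, 704.65, 1003.37]
By sides: Scalene, By angles: Obtuse

Scalene, Obtuse


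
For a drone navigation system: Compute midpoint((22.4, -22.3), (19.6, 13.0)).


M = ((22.4+19.6)/2, ((-22.3)+13)/2)
= (21, -4.65)

(21, -4.65)


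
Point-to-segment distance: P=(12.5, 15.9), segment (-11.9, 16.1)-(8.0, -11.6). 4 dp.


Project P onto AB: t = 0.4222 (clamped to [0,1])
Closest point on segment: (-3.499, 4.4061)
Distance: 19.6997

19.6997


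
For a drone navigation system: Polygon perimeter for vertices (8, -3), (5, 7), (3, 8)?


Sides: (8, -3)->(5, 7): sqrt(109) = 10.440307, (5, 7)->(3, 8): sqrt(5) = 2.236068, (3, 8)->(8, -3): sqrt(146) = 12.083046
Sum = 24.759421
Perimeter = 24.7594

24.7594


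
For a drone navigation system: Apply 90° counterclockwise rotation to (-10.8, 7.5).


90° CCW: (x,y) -> (-y, x)
(-10.8,7.5) -> (-7.5, -10.8)

(-7.5, -10.8)


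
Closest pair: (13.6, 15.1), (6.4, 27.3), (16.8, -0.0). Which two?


d(P0,P1) = 14.1662, d(P0,P2) = 15.4353, d(P1,P2) = 29.2139
Closest: P0 and P1

Closest pair: (13.6, 15.1) and (6.4, 27.3), distance = 14.1662


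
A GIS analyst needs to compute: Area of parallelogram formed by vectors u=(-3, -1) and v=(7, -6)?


|u x v| = |(-3)*(-6) - (-1)*7|
= |18 - (-7)| = 25

25


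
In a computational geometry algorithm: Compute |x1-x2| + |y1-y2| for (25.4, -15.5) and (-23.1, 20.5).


|25.4-(-23.1)| + |(-15.5)-20.5| = 48.5 + 36 = 84.5

84.5


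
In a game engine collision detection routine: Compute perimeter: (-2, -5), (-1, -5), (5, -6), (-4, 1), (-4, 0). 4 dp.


Sides: (-2, -5)->(-1, -5): sqrt(1) = 1, (-1, -5)->(5, -6): sqrt(37) = 6.082763, (5, -6)->(-4, 1): sqrt(130) = 11.401754, (-4, 1)->(-4, 0): sqrt(1) = 1, (-4, 0)->(-2, -5): sqrt(29) = 5.385165
Sum = 24.869682
Perimeter = 24.8697

24.8697


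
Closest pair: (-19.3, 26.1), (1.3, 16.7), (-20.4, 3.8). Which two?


d(P0,P1) = 22.6433, d(P0,P2) = 22.3271, d(P1,P2) = 25.2448
Closest: P0 and P2

Closest pair: (-19.3, 26.1) and (-20.4, 3.8), distance = 22.3271


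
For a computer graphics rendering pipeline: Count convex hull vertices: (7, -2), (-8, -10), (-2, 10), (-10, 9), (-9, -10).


Convex hull vertices (CCW): (-10, 9), (-9, -10), (-8, -10), (7, -2), (-2, 10)
Count = 5

5


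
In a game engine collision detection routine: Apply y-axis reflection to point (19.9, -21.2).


Reflection over y-axis: (x,y) -> (-x,y)
(19.9, -21.2) -> (-19.9, -21.2)

(-19.9, -21.2)


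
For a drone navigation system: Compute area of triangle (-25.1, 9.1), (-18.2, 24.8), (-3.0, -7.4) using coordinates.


Area = |x_A(y_B-y_C) + x_B(y_C-y_A) + x_C(y_A-y_B)|/2
= |(-808.22) + 300.3 + 47.1|/2
= 460.82/2 = 230.41

230.41


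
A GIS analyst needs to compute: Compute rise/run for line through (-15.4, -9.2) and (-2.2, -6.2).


slope = (y2-y1)/(x2-x1) = ((-6.2)-(-9.2))/((-2.2)-(-15.4)) = 3/13.2 = 0.2273

0.2273


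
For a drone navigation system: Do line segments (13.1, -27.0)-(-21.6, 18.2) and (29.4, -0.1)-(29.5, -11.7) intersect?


Cross products: d1=-191.77, d2=-589.77, d3=-1670.19, d4=-1272.19
d1*d2 < 0 and d3*d4 < 0? no

No, they don't intersect


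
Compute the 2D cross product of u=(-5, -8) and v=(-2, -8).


u x v = u_x*v_y - u_y*v_x = (-5)*(-8) - (-8)*(-2)
= 40 - 16 = 24

24


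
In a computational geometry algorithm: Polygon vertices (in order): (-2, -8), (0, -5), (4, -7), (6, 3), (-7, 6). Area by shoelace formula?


Shoelace sum: ((-2)*(-5) - 0*(-8)) + (0*(-7) - 4*(-5)) + (4*3 - 6*(-7)) + (6*6 - (-7)*3) + ((-7)*(-8) - (-2)*6)
= 209
Area = |209|/2 = 104.5

104.5


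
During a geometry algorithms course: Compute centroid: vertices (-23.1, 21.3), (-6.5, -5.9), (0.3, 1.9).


Centroid = ((x_A+x_B+x_C)/3, (y_A+y_B+y_C)/3)
= (((-23.1)+(-6.5)+0.3)/3, (21.3+(-5.9)+1.9)/3)
= (-9.7667, 5.7667)

(-9.7667, 5.7667)


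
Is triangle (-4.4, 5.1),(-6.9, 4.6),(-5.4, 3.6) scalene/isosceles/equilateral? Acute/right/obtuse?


Side lengths squared: AB^2=6.5, BC^2=3.25, CA^2=3.25
Sorted: [3.25, 3.25, 6.5]
By sides: Isosceles, By angles: Right

Isosceles, Right


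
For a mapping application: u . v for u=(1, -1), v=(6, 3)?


u . v = u_x*v_x + u_y*v_y = 1*6 + (-1)*3
= 6 + (-3) = 3

3


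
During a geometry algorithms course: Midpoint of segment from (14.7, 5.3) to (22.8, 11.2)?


M = ((14.7+22.8)/2, (5.3+11.2)/2)
= (18.75, 8.25)

(18.75, 8.25)


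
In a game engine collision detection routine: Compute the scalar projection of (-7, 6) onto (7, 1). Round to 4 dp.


u.v = -43, |v| = sqrt(50) = 7.0711
Scalar projection = u.v / |v| = -43 / sqrt(50) = -6.0811

-6.0811


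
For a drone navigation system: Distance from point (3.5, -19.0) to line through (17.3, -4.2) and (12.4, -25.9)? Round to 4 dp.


|cross product| = 226.94
|line direction| = sqrt(494.9) = 22.2463
Distance = 226.94/sqrt(494.9) = 10.2012

10.2012


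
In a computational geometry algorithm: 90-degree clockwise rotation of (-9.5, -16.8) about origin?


90° CW: (x,y) -> (y, -x)
(-9.5,-16.8) -> (-16.8, 9.5)

(-16.8, 9.5)


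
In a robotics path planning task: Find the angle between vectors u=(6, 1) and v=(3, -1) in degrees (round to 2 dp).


u.v = 17, |u| = sqrt(37) = 6.0828, |v| = sqrt(10) = 3.1623
cos(theta) = u.v/(|u||v|) = 17/sqrt(370) = 0.883788
theta = acos(0.883788) = 27.9 degrees

27.9 degrees


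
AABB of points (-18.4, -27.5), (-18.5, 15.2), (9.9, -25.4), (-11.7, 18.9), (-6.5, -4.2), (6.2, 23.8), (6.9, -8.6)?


x range: [-18.5, 9.9]
y range: [-27.5, 23.8]
Bounding box: (-18.5,-27.5) to (9.9,23.8)

(-18.5,-27.5) to (9.9,23.8)
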